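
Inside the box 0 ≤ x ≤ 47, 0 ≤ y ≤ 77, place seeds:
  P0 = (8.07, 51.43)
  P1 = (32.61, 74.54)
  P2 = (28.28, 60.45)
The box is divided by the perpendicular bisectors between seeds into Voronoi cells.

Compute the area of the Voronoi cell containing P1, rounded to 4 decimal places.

1. box [0,47]×[0,77]: [(0, 0) (47, 0) (47, 77) (0, 77)]
2. ⊥bis P1·P0 via (20.34,62.985): [(47, 34.6753) (47, 77) (7.1417, 77)]  |A|=843.495
3. ⊥bis P1·P2 via (30.445,67.495): [(10.2476, 73.7019) (47, 62.4075) (47, 77) (7.1417, 77)]  |A|=333.884
4. canonical 4-gon: [(10.2476, 73.7019) (47, 62.4075) (47, 77) (7.1417, 77)]
5. shoelace: 333.884

Area of P1's cell: 333.8840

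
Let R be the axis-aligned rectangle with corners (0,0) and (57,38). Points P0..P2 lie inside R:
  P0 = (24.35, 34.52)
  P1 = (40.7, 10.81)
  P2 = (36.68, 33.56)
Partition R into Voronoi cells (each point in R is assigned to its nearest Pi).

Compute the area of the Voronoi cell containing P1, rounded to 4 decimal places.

Area of P1's cell: 939.2721

1. box [0,57]×[0,38]: [(0, 0) (57, 0) (57, 38) (0, 38)]
2. ⊥bis P1·P0 via (32.525,22.665): [(0, 0.2363) (0, 0) (57, 0) (57, 38) (54.7631, 38)]  |A|=1131.9723
3. ⊥bis P1·P2 via (38.69,22.185): [(29.4651, 20.5549) (0, 0.2363) (0, 0) (57, 0) (57, 25.4204)]  |A|=939.2721
4. canonical 5-gon: [(29.4651, 20.5549) (0, 0.2363) (0, 0) (57, 0) (57, 25.4204)]
5. shoelace: 939.2721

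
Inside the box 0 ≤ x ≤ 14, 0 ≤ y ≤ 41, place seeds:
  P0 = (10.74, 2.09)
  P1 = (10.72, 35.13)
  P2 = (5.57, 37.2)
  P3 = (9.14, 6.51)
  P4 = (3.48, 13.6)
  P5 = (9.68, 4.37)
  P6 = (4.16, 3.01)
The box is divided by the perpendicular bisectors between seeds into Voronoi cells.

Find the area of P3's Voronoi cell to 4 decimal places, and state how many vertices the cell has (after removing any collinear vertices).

Area of P3's cell: 62.7564 (4 vertices)

1. box [0,14]×[0,41]: [(0, 0) (14, 0) (14, 41) (0, 41)]
2. ⊥bis P3·P0 via (9.94,4.3): [(0, 0.7018) (14, 5.7697) (14, 41) (0, 41)]  |A|=528.6995
3. ⊥bis P3·P1 via (9.93,20.82): [(0, 21.3682) (0, 0.7018) (14, 5.7697) (14, 20.5953)]  |A|=248.4441
4. ⊥bis P3·P2 via (7.355,21.855): [(2.1498, 21.2495) (0, 20.9994) (0, 0.7018) (14, 5.7697) (14, 20.5953)]  |A|=248.0477
5. ⊥bis P3·P4 via (6.31,10.055): [(0, 5.0177) (0, 0.7018) (14, 5.7697) (14, 16.194)]  |A|=103.1812
6. ⊥bis P3·P5 via (9.41,5.44): [(0, 5.0177) (0, 3.0655) (14, 6.5982) (14, 16.194)]  |A|=80.8355
7. ⊥bis P3·P6 via (6.65,4.76): [(4.1439, 8.3258) (6.6598, 4.746) (14, 6.5982) (14, 16.194)]  |A|=62.7564
8. canonical 4-gon: [(4.1439, 8.3258) (6.6598, 4.746) (14, 6.5982) (14, 16.194)]
9. shoelace: 62.7564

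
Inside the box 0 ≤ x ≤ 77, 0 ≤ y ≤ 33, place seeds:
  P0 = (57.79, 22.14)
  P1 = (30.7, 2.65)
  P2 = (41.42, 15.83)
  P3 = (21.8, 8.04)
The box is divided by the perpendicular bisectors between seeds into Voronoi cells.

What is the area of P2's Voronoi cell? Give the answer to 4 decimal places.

1. box [0,77]×[0,33]: [(0, 0) (77, 0) (77, 33) (0, 33)]
2. ⊥bis P2·P0 via (49.605,18.985): [(0, 0) (56.923, 0) (44.2028, 33) (0, 33)]  |A|=1668.5747
3. ⊥bis P2·P1 via (36.06,9.24): [(47.4204, 0) (56.923, 0) (44.2028, 33) (6.8476, 33)]  |A|=773.153
4. ⊥bis P2·P3 via (31.61,11.935): [(31.0679, 13.3003) (47.4204, 0) (56.923, 0) (44.2028, 33) (23.2463, 33)]  |A|=611.629
5. canonical 5-gon: [(31.0679, 13.3003) (47.4204, 0) (56.923, 0) (44.2028, 33) (23.2463, 33)]
6. shoelace: 611.629

Area of P2's cell: 611.6290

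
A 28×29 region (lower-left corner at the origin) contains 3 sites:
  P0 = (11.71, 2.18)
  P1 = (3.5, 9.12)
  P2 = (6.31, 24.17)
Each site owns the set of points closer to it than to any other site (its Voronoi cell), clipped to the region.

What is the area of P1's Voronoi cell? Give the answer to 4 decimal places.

Area of P1's cell: 154.8344

1. box [0,28]×[0,29]: [(0, 0) (28, 0) (28, 29) (0, 29)]
2. ⊥bis P1·P0 via (7.605,5.65): [(0, 0) (2.829, 0) (27.343, 29) (0, 29)]  |A|=437.494
3. ⊥bis P1·P2 via (4.905,16.645): [(0, 17.5608) (0, 0) (2.829, 0) (15.2642, 14.7108)]  |A|=154.8344
4. canonical 4-gon: [(0, 17.5608) (0, 0) (2.829, 0) (15.2642, 14.7108)]
5. shoelace: 154.8344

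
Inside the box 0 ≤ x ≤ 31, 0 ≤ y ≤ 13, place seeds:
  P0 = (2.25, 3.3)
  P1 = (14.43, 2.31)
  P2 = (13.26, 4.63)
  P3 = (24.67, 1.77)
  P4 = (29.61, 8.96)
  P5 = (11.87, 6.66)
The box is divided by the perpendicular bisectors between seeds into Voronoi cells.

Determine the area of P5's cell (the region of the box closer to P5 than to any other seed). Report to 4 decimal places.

1. box [0,31]×[0,13]: [(0, 0) (31, 0) (31, 13) (0, 13)]
2. ⊥bis P5·P0 via (7.06,4.98): [(8.7994, 0) (31, 0) (31, 13) (4.2588, 13)]  |A|=318.1216
3. ⊥bis P5·P1 via (13.15,4.485): [(8.2418, 1.5965) (27.6188, 13) (4.2588, 13)]  |A|=133.1932
4. ⊥bis P5·P2 via (12.565,5.645): [(7.935, 2.4747) (23.3065, 13) (4.2588, 13)]  |A|=100.2409
5. ⊥bis P5·P3 via (18.27,4.215): [(7.935, 2.4747) (21.0309, 11.4418) (21.6261, 13) (4.2588, 13)]  |A|=98.9317
6. ⊥bis P5·P4 via (20.74,7.81): [(7.935, 2.4747) (20.3312, 10.9628) (20.0671, 13) (4.2588, 13)]  |A|=96.9412
7. canonical 4-gon: [(7.935, 2.4747) (20.3312, 10.9628) (20.0671, 13) (4.2588, 13)]
8. shoelace: 96.9412

Area of P5's cell: 96.9412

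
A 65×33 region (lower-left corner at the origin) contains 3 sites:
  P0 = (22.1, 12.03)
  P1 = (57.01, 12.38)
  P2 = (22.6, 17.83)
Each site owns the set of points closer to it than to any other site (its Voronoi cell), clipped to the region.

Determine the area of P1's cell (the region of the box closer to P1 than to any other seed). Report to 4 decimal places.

1. box [0,65]×[0,33]: [(0, 0) (65, 0) (65, 33) (0, 33)]
2. ⊥bis P1·P0 via (39.555,12.205): [(39.6774, 0) (65, 0) (65, 33) (39.3465, 33)]  |A|=841.106
3. ⊥bis P1·P2 via (39.805,15.105): [(39.5425, 13.4479) (39.6774, 0) (65, 0) (65, 33) (42.6393, 33)]  |A|=808.9157
4. canonical 5-gon: [(39.5425, 13.4479) (39.6774, 0) (65, 0) (65, 33) (42.6393, 33)]
5. shoelace: 808.9157

Area of P1's cell: 808.9157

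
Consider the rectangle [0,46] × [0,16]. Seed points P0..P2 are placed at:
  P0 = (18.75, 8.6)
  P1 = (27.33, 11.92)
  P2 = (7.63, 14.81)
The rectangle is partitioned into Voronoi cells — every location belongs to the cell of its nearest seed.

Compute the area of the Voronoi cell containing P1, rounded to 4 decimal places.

Area of P1's cell: 353.3680

1. box [0,46]×[0,16]: [(0, 0) (46, 0) (46, 16) (0, 16)]
2. ⊥bis P1·P0 via (23.04,10.26): [(27.0101, 0) (46, 0) (46, 16) (20.8189, 16)]  |A|=353.368
3. ⊥bis P1·P2 via (17.48,13.365): [(27.0101, 0) (46, 0) (46, 16) (20.8189, 16)]  |A|=353.368
4. canonical 4-gon: [(27.0101, 0) (46, 0) (46, 16) (20.8189, 16)]
5. shoelace: 353.368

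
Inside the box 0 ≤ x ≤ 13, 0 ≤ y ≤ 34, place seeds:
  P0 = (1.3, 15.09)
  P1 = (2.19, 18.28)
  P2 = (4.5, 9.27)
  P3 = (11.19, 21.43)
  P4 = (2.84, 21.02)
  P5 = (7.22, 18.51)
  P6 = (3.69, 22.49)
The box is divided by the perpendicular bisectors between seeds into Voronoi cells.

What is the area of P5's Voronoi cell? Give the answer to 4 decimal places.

1. box [0,13]×[0,34]: [(0, 0) (13, 0) (13, 34) (0, 34)]
2. ⊥bis P5·P0 via (4.26,16.8): [(0, 24.174) (13, 1.6711) (13, 34) (0, 34)]  |A|=274.0065
3. ⊥bis P5·P1 via (4.705,18.395): [(4.8225, 15.8264) (13, 1.6711) (13, 34) (3.9915, 34)]  |A|=214.0444
4. ⊥bis P5·P2 via (5.86,13.89): [(4.8225, 15.8264) (5.9577, 13.8612) (13, 11.7882) (13, 34) (3.9915, 34)]  |A|=178.4209
5. ⊥bis P5·P3 via (9.205,19.97): [(4.3299, 26.5981) (4.8225, 15.8264) (5.9577, 13.8612) (13, 11.7882) (13, 14.8104)]  |A|=61.8928
6. ⊥bis P5·P4 via (5.03,19.765): [(6.9244, 23.0707) (4.671, 19.1385) (4.8225, 15.8264) (5.9577, 13.8612) (13, 11.7882) (13, 14.8104)]  |A|=52.8176
7. ⊥bis P5·P6 via (5.455,20.5): [(7.4886, 22.3036) (5.4473, 20.4931) (4.671, 19.1385) (4.8225, 15.8264) (5.9577, 13.8612) (13, 11.7882) (13, 14.8104)]  |A|=51.5239
8. canonical 7-gon: [(7.4886, 22.3036) (5.4473, 20.4931) (4.671, 19.1385) (4.8225, 15.8264) (5.9577, 13.8612) (13, 11.7882) (13, 14.8104)]
9. shoelace: 51.5239

Area of P5's cell: 51.5239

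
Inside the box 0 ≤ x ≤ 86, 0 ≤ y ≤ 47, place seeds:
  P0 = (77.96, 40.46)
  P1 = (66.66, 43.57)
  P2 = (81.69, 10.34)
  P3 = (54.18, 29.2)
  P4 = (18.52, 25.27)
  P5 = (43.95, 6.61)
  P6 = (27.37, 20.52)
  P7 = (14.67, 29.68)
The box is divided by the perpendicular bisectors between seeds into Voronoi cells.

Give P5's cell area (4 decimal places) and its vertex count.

1. box [0,86]×[0,47]: [(0, 0) (86, 0) (86, 47) (0, 47)]
2. ⊥bis P5·P0 via (60.955,23.535): [(0, 0) (84.3793, 0) (37.6004, 47) (0, 47)]  |A|=2866.5223
3. ⊥bis P5·P1 via (55.305,25.09): [(0, 0) (84.3793, 0) (65.8659, 18.6009) (19.647, 47) (0, 47)]  |A|=2611.5915
4. ⊥bis P5·P2 via (62.82,8.475): [(0, 0) (63.6576, 0) (61.5576, 21.2481) (19.647, 47) (0, 47)]  |A|=2375.8787
5. ⊥bis P5·P3 via (49.065,17.905): [(0, 40.1243) (0, 0) (63.6576, 0) (62.4888, 11.826)]  |A|=1630.0674
6. ⊥bis P5·P4 via (31.235,15.94): [(36.7643, 23.4754) (19.5386, 0) (63.6576, 0) (62.4888, 11.826)]  |A|=663.157
7. ⊥bis P5·P6 via (35.66,13.565): [(41.9893, 21.1092) (24.2795, 0) (63.6576, 0) (62.4888, 11.826)]  |A|=531.4093
8. ⊥bis P5·P7 via (29.31,18.145): [(41.9893, 21.1092) (24.2795, 0) (63.6576, 0) (62.4888, 11.826)]  |A|=531.4093
9. canonical 4-gon: [(41.9893, 21.1092) (24.2795, 0) (63.6576, 0) (62.4888, 11.826)]
10. shoelace: 531.4093

Area of P5's cell: 531.4093 (4 vertices)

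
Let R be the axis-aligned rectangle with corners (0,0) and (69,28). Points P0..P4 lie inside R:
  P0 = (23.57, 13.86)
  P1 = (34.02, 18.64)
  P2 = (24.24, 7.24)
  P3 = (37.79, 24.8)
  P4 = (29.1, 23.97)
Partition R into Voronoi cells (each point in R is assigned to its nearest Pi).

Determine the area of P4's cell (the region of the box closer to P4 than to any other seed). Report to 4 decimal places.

Area of P4's cell: 131.4507

1. box [0,69]×[0,28]: [(0, 0) (69, 0) (69, 28) (0, 28)]
2. ⊥bis P4·P0 via (26.335,18.915): [(60.9156, 0) (69, 0) (69, 28) (9.7257, 28)]  |A|=943.0218
3. ⊥bis P4·P1 via (31.56,21.305): [(27.9901, 18.0097) (38.8129, 28) (9.7257, 28)]  |A|=145.295
4. ⊥bis P4·P2 via (26.67,15.605): [(27.9901, 18.0097) (38.8129, 28) (9.7257, 28)]  |A|=145.295
5. ⊥bis P4·P3 via (33.445,24.385): [(27.9901, 18.0097) (33.5626, 23.1536) (33.0997, 28) (9.7257, 28)]  |A|=131.4507
6. canonical 4-gon: [(27.9901, 18.0097) (33.5626, 23.1536) (33.0997, 28) (9.7257, 28)]
7. shoelace: 131.4507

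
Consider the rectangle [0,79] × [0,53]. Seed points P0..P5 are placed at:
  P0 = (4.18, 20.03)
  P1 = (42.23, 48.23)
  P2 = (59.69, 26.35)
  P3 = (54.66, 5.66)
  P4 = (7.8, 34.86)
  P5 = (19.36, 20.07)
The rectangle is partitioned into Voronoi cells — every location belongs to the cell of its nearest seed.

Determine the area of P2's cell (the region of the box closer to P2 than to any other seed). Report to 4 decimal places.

1. box [0,79]×[0,53]: [(0, 0) (79, 0) (79, 53) (0, 53)]
2. ⊥bis P2·P0 via (31.935,23.19): [(34.5753, 0) (79, 0) (79, 53) (28.541, 53)]  |A|=2514.4183
3. ⊥bis P2·P1 via (50.96,37.29): [(32.0479, 22.1984) (34.5753, 0) (79, 0) (79, 53) (70.647, 53)]  |A|=1865.9519
4. ⊥bis P2·P3 via (57.175,16.005): [(32.0479, 22.1984) (32.0578, 22.1113) (79, 10.6991) (79, 53) (70.647, 53)]  |A|=1123.6886
5. ⊥bis P2·P4 via (33.745,30.605): [(32.4142, 22.4907) (32.3407, 22.0425) (79, 10.6991) (79, 53) (70.647, 53)]  |A|=1123.6053
6. ⊥bis P2·P5 via (39.525,23.21): [(38.8387, 27.6173) (39.9966, 20.1813) (79, 10.6991) (79, 53) (70.647, 53)]  |A|=1094.9669
7. canonical 5-gon: [(38.8387, 27.6173) (39.9966, 20.1813) (79, 10.6991) (79, 53) (70.647, 53)]
8. shoelace: 1094.9669

Area of P2's cell: 1094.9669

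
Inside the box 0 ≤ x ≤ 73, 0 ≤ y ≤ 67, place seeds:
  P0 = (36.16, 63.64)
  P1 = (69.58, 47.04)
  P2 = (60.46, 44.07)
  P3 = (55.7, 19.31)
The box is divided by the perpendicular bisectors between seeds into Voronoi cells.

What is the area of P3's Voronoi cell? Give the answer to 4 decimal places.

Area of P3's cell: 2245.7021

1. box [0,73]×[0,67]: [(0, 0) (73, 0) (73, 67) (0, 67)]
2. ⊥bis P3·P0 via (45.93,41.475): [(0, 21.2297) (0, 0) (73, 0) (73, 53.4071)]  |A|=2724.243
3. ⊥bis P3·P1 via (62.64,33.175): [(45.998, 41.505) (0, 21.2297) (0, 0) (73, 0) (73, 27.9894)]  |A|=2381.0796
4. ⊥bis P3·P2 via (58.08,31.69): [(70.3003, 29.3407) (34.1625, 36.288) (0, 21.2297) (0, 0) (73, 0) (73, 27.9894)]  |A|=2245.7021
5. canonical 6-gon: [(70.3003, 29.3407) (34.1625, 36.288) (0, 21.2297) (0, 0) (73, 0) (73, 27.9894)]
6. shoelace: 2245.7021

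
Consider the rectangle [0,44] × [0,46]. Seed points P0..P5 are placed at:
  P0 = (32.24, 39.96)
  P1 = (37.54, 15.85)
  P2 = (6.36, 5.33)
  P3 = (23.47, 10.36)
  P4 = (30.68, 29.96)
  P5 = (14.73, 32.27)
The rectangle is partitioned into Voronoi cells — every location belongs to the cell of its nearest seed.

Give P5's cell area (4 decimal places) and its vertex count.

Area of P5's cell: 563.8448 (6 vertices)

1. box [0,44]×[0,46]: [(0, 0) (44, 0) (44, 46) (0, 46)]
2. ⊥bis P5·P0 via (23.485,36.115): [(0, 0) (39.3459, 0) (19.1437, 46) (0, 46)]  |A|=1345.2615
3. ⊥bis P5·P1 via (26.135,24.06): [(0, 0) (8.8152, 0) (27.7773, 26.3415) (19.1437, 46) (0, 46)]  |A|=943.1497
4. ⊥bis P5·P2 via (10.545,18.8): [(0, 22.0762) (20.1911, 15.803) (27.7773, 26.3415) (19.1437, 46) (0, 46)]  |A|=650.6242
5. ⊥bis P5·P3 via (19.1,21.315): [(0, 22.0762) (11.81, 18.407) (26.1969, 24.146) (27.7773, 26.3415) (19.1437, 46) (0, 46)]  |A|=607.8431
6. ⊥bis P5·P4 via (22.705,31.115): [(0, 22.0762) (11.81, 18.407) (21.4197, 22.2403) (23.443, 36.2107) (19.1437, 46) (0, 46)]  |A|=563.8448
7. canonical 6-gon: [(0, 22.0762) (11.81, 18.407) (21.4197, 22.2403) (23.443, 36.2107) (19.1437, 46) (0, 46)]
8. shoelace: 563.8448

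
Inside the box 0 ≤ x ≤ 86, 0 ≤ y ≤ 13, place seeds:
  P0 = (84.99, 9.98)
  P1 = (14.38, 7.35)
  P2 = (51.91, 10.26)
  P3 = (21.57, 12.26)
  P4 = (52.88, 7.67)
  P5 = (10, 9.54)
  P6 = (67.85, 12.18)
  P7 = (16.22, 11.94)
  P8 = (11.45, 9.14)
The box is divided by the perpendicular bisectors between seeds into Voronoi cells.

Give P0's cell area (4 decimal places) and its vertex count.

1. box [0,86]×[0,13]: [(0, 0) (86, 0) (86, 13) (0, 13)]
2. ⊥bis P0·P1 via (49.685,8.665): [(50.0077, 0) (86, 0) (86, 13) (49.5235, 13)]  |A|=471.0467
3. ⊥bis P0·P2 via (68.45,10.12): [(68.3643, 0) (86, 0) (86, 13) (68.4744, 13)]  |A|=228.5483
4. ⊥bis P0·P3 via (53.28,11.12): [(68.3643, 0) (86, 0) (86, 13) (68.4744, 13)]  |A|=228.5483
5. ⊥bis P0·P4 via (68.935,8.825): [(69.5699, 0) (86, 0) (86, 13) (68.6346, 13)]  |A|=219.6706
6. ⊥bis P0·P5 via (47.495,9.76): [(69.5699, 0) (86, 0) (86, 13) (68.6346, 13)]  |A|=219.6706
7. ⊥bis P0·P6 via (76.42,11.08): [(74.9978, 0) (86, 0) (86, 13) (76.6664, 13)]  |A|=132.1822
8. ⊥bis P0·P7 via (50.605,10.96): [(74.9978, 0) (86, 0) (86, 13) (76.6664, 13)]  |A|=132.1822
9. ⊥bis P0·P8 via (48.22,9.56): [(74.9978, 0) (86, 0) (86, 13) (76.6664, 13)]  |A|=132.1822
10. canonical 4-gon: [(74.9978, 0) (86, 0) (86, 13) (76.6664, 13)]
11. shoelace: 132.1822

Area of P0's cell: 132.1822 (4 vertices)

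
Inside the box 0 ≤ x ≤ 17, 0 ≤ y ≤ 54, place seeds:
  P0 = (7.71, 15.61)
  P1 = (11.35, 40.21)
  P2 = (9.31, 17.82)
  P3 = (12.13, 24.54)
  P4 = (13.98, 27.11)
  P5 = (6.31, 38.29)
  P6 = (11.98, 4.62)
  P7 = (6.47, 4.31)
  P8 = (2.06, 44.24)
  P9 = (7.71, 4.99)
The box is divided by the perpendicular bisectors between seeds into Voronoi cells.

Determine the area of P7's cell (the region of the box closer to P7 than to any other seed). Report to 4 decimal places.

Area of P7's cell: 71.0497

1. box [0,17]×[0,54]: [(0, 0) (17, 0) (17, 54) (0, 54)]
2. ⊥bis P7·P0 via (7.09,9.96): [(0, 10.738) (0, 0) (17, 0) (17, 8.8725)]  |A|=166.6897
3. ⊥bis P7·P1 via (8.91,22.26): [(0, 10.738) (0, 0) (17, 0) (17, 8.8725)]  |A|=166.6897
4. ⊥bis P7·P2 via (7.89,11.065): [(0, 10.738) (0, 0) (17, 0) (17, 8.8725)]  |A|=166.6897
5. ⊥bis P7·P3 via (9.3,14.425): [(0, 10.738) (0, 0) (17, 0) (17, 8.8725)]  |A|=166.6897
6. ⊥bis P7·P4 via (10.225,15.71): [(0, 10.738) (0, 0) (17, 0) (17, 8.8725)]  |A|=166.6897
7. ⊥bis P7·P5 via (6.39,21.3): [(0, 10.738) (0, 0) (17, 0) (17, 8.8725)]  |A|=166.6897
8. ⊥bis P7·P6 via (9.225,4.465): [(8.9272, 9.7584) (0, 10.738) (0, 0) (9.4762, 0)]  |A|=94.1664
9. ⊥bis P7·P8 via (4.265,24.275): [(8.9272, 9.7584) (0, 10.738) (0, 0) (9.4762, 0)]  |A|=94.1664
10. ⊥bis P7·P9 via (7.09,4.65): [(9.4575, 0.3328) (3.9916, 10.3) (0, 10.738) (0, 0) (9.4762, 0)]  |A|=71.0497
11. canonical 5-gon: [(9.4575, 0.3328) (3.9916, 10.3) (0, 10.738) (0, 0) (9.4762, 0)]
12. shoelace: 71.0497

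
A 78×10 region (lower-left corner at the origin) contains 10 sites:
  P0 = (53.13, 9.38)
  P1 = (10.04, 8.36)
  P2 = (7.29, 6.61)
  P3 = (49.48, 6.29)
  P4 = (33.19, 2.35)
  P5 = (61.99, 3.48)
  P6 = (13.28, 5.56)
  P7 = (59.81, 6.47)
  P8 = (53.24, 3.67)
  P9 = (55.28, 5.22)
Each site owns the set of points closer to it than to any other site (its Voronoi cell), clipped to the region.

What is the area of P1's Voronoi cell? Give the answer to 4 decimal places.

Area of P1's cell: 17.3822

1. box [0,78]×[0,10]: [(0, 0) (78, 0) (78, 10) (0, 10)]
2. ⊥bis P1·P0 via (31.585,8.87): [(0, 0) (31.795, 0) (31.5583, 10) (0, 10)]  |A|=316.7661
3. ⊥bis P1·P2 via (8.665,7.485): [(13.4282, 0) (31.795, 0) (31.5583, 10) (7.0645, 10)]  |A|=214.3024
4. ⊥bis P1·P3 via (29.76,7.325): [(13.4282, 0) (29.3755, 0) (29.9004, 10) (7.0645, 10)]  |A|=193.9161
5. ⊥bis P1·P4 via (21.615,5.355): [(13.4282, 0) (20.2248, 0) (22.8209, 10) (7.0645, 10)]  |A|=112.7647
6. ⊥bis P1·P5 via (36.015,5.92): [(13.4282, 0) (20.2248, 0) (22.8209, 10) (7.0645, 10)]  |A|=112.7647
7. ⊥bis P1·P6 via (11.66,6.96): [(10.1275, 5.1867) (14.2872, 10) (7.0645, 10)]  |A|=17.3822
8. ⊥bis P1·P7 via (34.925,7.415): [(10.1275, 5.1867) (14.2872, 10) (7.0645, 10)]  |A|=17.3822
9. ⊥bis P1·P8 via (31.64,6.015): [(10.1275, 5.1867) (14.2872, 10) (7.0645, 10)]  |A|=17.3822
10. ⊥bis P1·P9 via (32.66,6.79): [(10.1275, 5.1867) (14.2872, 10) (7.0645, 10)]  |A|=17.3822
11. canonical 3-gon: [(10.1275, 5.1867) (14.2872, 10) (7.0645, 10)]
12. shoelace: 17.3822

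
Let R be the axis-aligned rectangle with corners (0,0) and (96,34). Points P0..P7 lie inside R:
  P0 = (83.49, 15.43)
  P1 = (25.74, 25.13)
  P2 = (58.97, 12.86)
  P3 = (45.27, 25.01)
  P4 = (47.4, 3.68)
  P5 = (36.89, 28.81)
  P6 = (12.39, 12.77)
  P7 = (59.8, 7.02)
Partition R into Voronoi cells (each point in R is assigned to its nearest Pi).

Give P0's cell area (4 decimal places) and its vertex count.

1. box [0,96]×[0,34]: [(0, 0) (96, 0) (96, 34) (0, 34)]
2. ⊥bis P0·P1 via (54.615,20.28): [(51.2087, 0) (96, 0) (96, 34) (56.9195, 34)]  |A|=1425.8215
3. ⊥bis P0·P2 via (71.23,14.145): [(72.7126, 0) (96, 0) (96, 34) (69.1489, 34)]  |A|=852.3541
4. ⊥bis P0·P3 via (64.38,20.22): [(72.7126, 0) (96, 0) (96, 34) (69.1489, 34)]  |A|=852.3541
5. ⊥bis P0·P4 via (65.445,9.555): [(72.7126, 0) (96, 0) (96, 34) (69.1489, 34)]  |A|=852.3541
6. ⊥bis P0·P5 via (60.19,22.12): [(72.7126, 0) (96, 0) (96, 34) (69.1489, 34)]  |A|=852.3541
7. ⊥bis P0·P6 via (47.94,14.1): [(72.7126, 0) (96, 0) (96, 34) (69.1489, 34)]  |A|=852.3541
8. ⊥bis P0·P7 via (71.645,11.225): [(71.4904, 11.6605) (75.6299, 0) (96, 0) (96, 34) (69.1489, 34)]  |A|=835.3454
9. canonical 5-gon: [(71.4904, 11.6605) (75.6299, 0) (96, 0) (96, 34) (69.1489, 34)]
10. shoelace: 835.3454

Area of P0's cell: 835.3454 (5 vertices)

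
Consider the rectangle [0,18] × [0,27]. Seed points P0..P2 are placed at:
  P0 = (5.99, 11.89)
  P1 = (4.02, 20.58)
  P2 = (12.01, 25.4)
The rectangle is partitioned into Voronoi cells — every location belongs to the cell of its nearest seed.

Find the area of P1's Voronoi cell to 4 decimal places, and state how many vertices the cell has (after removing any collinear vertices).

1. box [0,18]×[0,27]: [(0, 0) (18, 0) (18, 27) (0, 27)]
2. ⊥bis P1·P0 via (5.005,16.235): [(0, 15.1004) (18, 19.1809) (18, 27) (0, 27)]  |A|=177.4682
3. ⊥bis P1·P2 via (8.015,22.99): [(0, 15.1004) (11.2376, 17.6479) (5.596, 27) (0, 27)]  |A|=93.0287
4. canonical 4-gon: [(0, 15.1004) (11.2376, 17.6479) (5.596, 27) (0, 27)]
5. shoelace: 93.0287

Area of P1's cell: 93.0287 (4 vertices)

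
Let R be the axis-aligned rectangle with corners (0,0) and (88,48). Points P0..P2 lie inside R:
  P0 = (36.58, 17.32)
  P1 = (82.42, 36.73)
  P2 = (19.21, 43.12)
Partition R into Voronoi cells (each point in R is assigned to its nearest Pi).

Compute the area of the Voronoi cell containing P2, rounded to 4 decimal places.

Area of P2's cell: 990.1094

1. box [0,88]×[0,48]: [(0, 0) (88, 0) (88, 48) (0, 48)]
2. ⊥bis P2·P0 via (27.895,30.22): [(0, 11.4395) (54.304, 48) (0, 48)]  |A|=992.6896
3. ⊥bis P2·P1 via (50.815,39.925): [(0, 11.4395) (51.4361, 46.0692) (51.6313, 48) (0, 48)]  |A|=990.1094
4. canonical 4-gon: [(0, 11.4395) (51.4361, 46.0692) (51.6313, 48) (0, 48)]
5. shoelace: 990.1094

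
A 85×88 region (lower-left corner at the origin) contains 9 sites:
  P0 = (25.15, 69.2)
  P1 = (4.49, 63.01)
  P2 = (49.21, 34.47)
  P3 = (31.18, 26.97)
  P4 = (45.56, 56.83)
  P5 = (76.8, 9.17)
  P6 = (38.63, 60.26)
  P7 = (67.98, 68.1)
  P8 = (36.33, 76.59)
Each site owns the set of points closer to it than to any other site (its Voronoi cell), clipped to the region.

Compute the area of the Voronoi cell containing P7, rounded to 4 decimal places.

Area of P7's cell: 1246.7050

1. box [0,85]×[0,88]: [(0, 0) (85, 0) (85, 88) (0, 88)]
2. ⊥bis P7·P0 via (46.565,68.65): [(44.8019, 0) (85, 0) (85, 88) (47.062, 88)]  |A|=3437.9914
3. ⊥bis P7·P1 via (36.235,65.555): [(44.8019, 0) (85, 0) (85, 88) (47.062, 88)]  |A|=3437.9914
4. ⊥bis P7·P2 via (58.595,51.285): [(46.2953, 58.1498) (85, 36.5475) (85, 88) (47.062, 88)]  |A|=1561.954
5. ⊥bis P7·P3 via (49.58,47.535): [(46.2953, 58.1498) (85, 36.5475) (85, 88) (47.062, 88)]  |A|=1561.954
6. ⊥bis P7·P4 via (56.77,62.465): [(46.9099, 82.0802) (63.8698, 48.3409) (85, 36.5475) (85, 88) (47.062, 88)]  |A|=1348.6581
7. ⊥bis P7·P5 via (72.39,38.635): [(46.9099, 82.0802) (63.8698, 48.3409) (79.3843, 39.6818) (85, 40.5223) (85, 88) (47.062, 88)]  |A|=1337.4974
8. ⊥bis P7·P6 via (53.305,64.18): [(47.0515, 87.5909) (50.3533, 75.2301) (63.8698, 48.3409) (79.3843, 39.6818) (85, 40.5223) (85, 88) (47.062, 88)]  |A|=1327.5249
9. ⊥bis P7·P8 via (52.155,72.345): [(52.0327, 71.8891) (63.8698, 48.3409) (79.3843, 39.6818) (85, 40.5223) (85, 88) (56.3544, 88)]  |A|=1246.705
10. canonical 6-gon: [(52.0327, 71.8891) (63.8698, 48.3409) (79.3843, 39.6818) (85, 40.5223) (85, 88) (56.3544, 88)]
11. shoelace: 1246.705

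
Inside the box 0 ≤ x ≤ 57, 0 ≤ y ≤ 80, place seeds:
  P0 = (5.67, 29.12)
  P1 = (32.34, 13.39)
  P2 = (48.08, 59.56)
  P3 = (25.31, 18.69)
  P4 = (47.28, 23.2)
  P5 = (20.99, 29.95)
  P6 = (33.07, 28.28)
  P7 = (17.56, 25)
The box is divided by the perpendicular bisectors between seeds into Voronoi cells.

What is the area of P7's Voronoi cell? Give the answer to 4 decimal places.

1. box [0,57]×[0,80]: [(0, 0) (57, 0) (57, 80) (0, 80)]
2. ⊥bis P7·P0 via (11.615,27.06): [(2.2384, 0) (57, 0) (57, 80) (29.9592, 80)]  |A|=3272.0932
3. ⊥bis P7·P1 via (24.95,19.195): [(2.2384, 0) (9.8719, 0) (57, 59.9959) (57, 80) (29.9592, 80)]  |A|=1858.3464
4. ⊥bis P7·P2 via (32.82,42.28): [(20.6216, 53.0524) (2.2384, 0) (9.8719, 0) (38.88, 36.9284)]  |A|=773.476
5. ⊥bis P7·P3 via (21.435,21.845): [(35.8758, 39.5814) (20.6216, 53.0524) (2.2384, 0) (3.6489, 0)]  |A|=556.3715
6. ⊥bis P7·P4 via (32.42,24.1): [(33.1553, 36.2399) (33.4855, 41.6923) (20.6216, 53.0524) (2.2384, 0) (3.6489, 0)]  |A|=549.5063
7. ⊥bis P7·P5 via (19.275,27.475): [(23.5865, 24.4875) (13.2141, 31.6748) (2.2384, 0) (3.6489, 0)]  |A|=220.9843
8. ⊥bis P7·P6 via (25.315,26.64): [(23.5865, 24.4875) (13.2141, 31.6748) (2.2384, 0) (3.6489, 0)]  |A|=220.9843
9. canonical 4-gon: [(23.5865, 24.4875) (13.2141, 31.6748) (2.2384, 0) (3.6489, 0)]
10. shoelace: 220.9843

Area of P7's cell: 220.9843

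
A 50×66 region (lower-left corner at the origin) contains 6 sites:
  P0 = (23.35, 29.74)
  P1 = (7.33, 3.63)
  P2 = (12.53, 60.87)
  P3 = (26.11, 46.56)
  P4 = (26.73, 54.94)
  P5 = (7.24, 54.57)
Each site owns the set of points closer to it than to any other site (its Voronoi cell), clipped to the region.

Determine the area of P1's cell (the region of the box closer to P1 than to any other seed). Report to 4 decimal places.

1. box [0,50]×[0,66]: [(0, 0) (50, 0) (50, 66) (0, 66)]
2. ⊥bis P1·P0 via (15.34,16.685): [(0, 26.097) (0, 0) (42.5338, 0)]  |A|=555.0024
3. ⊥bis P1·P2 via (9.93,32.25): [(0, 26.097) (0, 0) (42.5338, 0)]  |A|=555.0024
4. ⊥bis P1·P3 via (16.72,25.095): [(0, 26.097) (0, 0) (42.5338, 0)]  |A|=555.0024
5. ⊥bis P1·P4 via (17.03,29.285): [(0, 26.097) (0, 0) (42.5338, 0)]  |A|=555.0024
6. ⊥bis P1·P5 via (7.285,29.1): [(0, 26.097) (0, 0) (42.5338, 0)]  |A|=555.0024
7. canonical 3-gon: [(0, 26.097) (0, 0) (42.5338, 0)]
8. shoelace: 555.0024

Area of P1's cell: 555.0024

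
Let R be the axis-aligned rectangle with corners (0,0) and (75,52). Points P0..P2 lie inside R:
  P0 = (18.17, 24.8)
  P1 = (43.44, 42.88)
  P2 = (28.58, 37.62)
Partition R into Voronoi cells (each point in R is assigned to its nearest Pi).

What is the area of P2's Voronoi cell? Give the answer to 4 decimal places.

Area of P2's cell: 659.7062

1. box [0,75]×[0,52]: [(0, 0) (75, 0) (75, 52) (0, 52)]
2. ⊥bis P2·P0 via (23.375,31.21): [(0, 50.1908) (61.8104, 0) (75, 0) (75, 52) (0, 52)]  |A|=2348.8443
3. ⊥bis P2·P1 via (36.01,40.25): [(0, 50.1908) (45.5972, 13.1653) (31.8508, 52) (0, 52)]  |A|=659.7062
4. canonical 4-gon: [(0, 50.1908) (45.5972, 13.1653) (31.8508, 52) (0, 52)]
5. shoelace: 659.7062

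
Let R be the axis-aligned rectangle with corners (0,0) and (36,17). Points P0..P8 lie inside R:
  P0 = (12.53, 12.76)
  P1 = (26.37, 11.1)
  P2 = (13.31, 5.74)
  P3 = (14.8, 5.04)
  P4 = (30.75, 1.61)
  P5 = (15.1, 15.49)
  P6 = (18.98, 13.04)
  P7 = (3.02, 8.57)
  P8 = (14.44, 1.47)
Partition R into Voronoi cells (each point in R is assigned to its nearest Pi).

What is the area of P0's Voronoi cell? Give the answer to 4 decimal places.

1. box [0,36]×[0,17]: [(0, 0) (36, 0) (36, 17) (0, 17)]
2. ⊥bis P0·P1 via (19.45,11.93): [(0, 0) (18.0191, 0) (20.0581, 17) (0, 17)]  |A|=323.6562
3. ⊥bis P0·P2 via (12.92,9.25): [(0, 7.8144) (19.2124, 9.9492) (20.0581, 17) (0, 17)]  |A|=158.9516
4. ⊥bis P0·P3 via (13.665,8.9): [(0, 7.8144) (16.0308, 9.5956) (19.2848, 10.5524) (20.0581, 17) (0, 17)]  |A|=158.0047
5. ⊥bis P0·P4 via (21.64,7.185): [(0, 7.8144) (16.0308, 9.5956) (19.2848, 10.5524) (20.0581, 17) (0, 17)]  |A|=158.0047
6. ⊥bis P0·P5 via (13.815,14.125): [(0, 7.8144) (16.0308, 9.5956) (18.0086, 10.1772) (10.761, 17) (0, 17)]  |A|=122.3195
7. ⊥bis P0·P6 via (15.755,12.9): [(0, 7.8144) (15.8991, 9.581) (15.7822, 12.2731) (10.761, 17) (0, 17)]  |A|=119.4214
8. ⊥bis P0·P7 via (7.775,10.665): [(8.6095, 8.7711) (15.8991, 9.581) (15.7822, 12.2731) (10.761, 17) (4.9839, 17)]  |A|=59.3741
9. ⊥bis P0·P8 via (13.485,7.115): [(8.6095, 8.7711) (15.8991, 9.581) (15.7822, 12.2731) (10.761, 17) (4.9839, 17)]  |A|=59.3741
10. canonical 5-gon: [(8.6095, 8.7711) (15.8991, 9.581) (15.7822, 12.2731) (10.761, 17) (4.9839, 17)]
11. shoelace: 59.3741

Area of P0's cell: 59.3741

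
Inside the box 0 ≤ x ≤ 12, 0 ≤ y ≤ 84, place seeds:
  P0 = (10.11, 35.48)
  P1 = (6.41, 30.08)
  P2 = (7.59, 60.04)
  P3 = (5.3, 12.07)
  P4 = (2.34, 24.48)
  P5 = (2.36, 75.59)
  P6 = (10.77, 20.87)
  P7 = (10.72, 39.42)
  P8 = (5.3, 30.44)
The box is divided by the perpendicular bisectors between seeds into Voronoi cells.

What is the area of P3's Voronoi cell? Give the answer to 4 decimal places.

Area of P3's cell: 203.0443

1. box [0,12]×[0,84]: [(0, 0) (12, 0) (12, 84) (0, 84)]
2. ⊥bis P3·P0 via (7.705,23.775): [(0, 25.3581) (0, 0) (12, 0) (12, 22.8925)]  |A|=289.5039
3. ⊥bis P3·P1 via (5.855,21.075): [(0, 21.4359) (0, 0) (12, 0) (12, 20.6963)]  |A|=252.7928
4. ⊥bis P3·P2 via (6.445,36.055): [(0, 21.4359) (0, 0) (12, 0) (12, 20.6963)]  |A|=252.7928
5. ⊥bis P3·P4 via (3.82,18.275): [(0, 17.3639) (0, 0) (12, 0) (12, 20.2261)]  |A|=225.5396
6. ⊥bis P3·P5 via (3.83,43.83): [(0, 17.3639) (0, 0) (12, 0) (12, 20.2261)]  |A|=225.5396
7. ⊥bis P3·P6 via (8.035,16.47): [(4.7676, 18.501) (0, 17.3639) (0, 0) (12, 0) (12, 14.0054)]  |A|=203.0443
8. ⊥bis P3·P7 via (8.01,25.745): [(4.7676, 18.501) (0, 17.3639) (0, 0) (12, 0) (12, 14.0054)]  |A|=203.0443
9. ⊥bis P3·P8 via (5.3,21.255): [(4.7676, 18.501) (0, 17.3639) (0, 0) (12, 0) (12, 14.0054)]  |A|=203.0443
10. canonical 5-gon: [(4.7676, 18.501) (0, 17.3639) (0, 0) (12, 0) (12, 14.0054)]
11. shoelace: 203.0443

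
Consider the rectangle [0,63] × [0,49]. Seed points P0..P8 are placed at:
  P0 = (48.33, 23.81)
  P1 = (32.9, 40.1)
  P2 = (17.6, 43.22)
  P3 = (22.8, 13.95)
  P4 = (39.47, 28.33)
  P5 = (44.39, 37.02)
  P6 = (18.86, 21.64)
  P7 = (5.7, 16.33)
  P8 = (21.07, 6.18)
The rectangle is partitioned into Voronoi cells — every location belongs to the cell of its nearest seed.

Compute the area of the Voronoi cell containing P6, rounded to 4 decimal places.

Area of P6's cell: 264.3693

1. box [0,63]×[0,49]: [(0, 0) (63, 0) (63, 49) (0, 49)]
2. ⊥bis P6·P0 via (33.595,22.725): [(0, 0) (35.2683, 0) (31.6603, 49) (0, 49)]  |A|=1639.7507
3. ⊥bis P6·P1 via (25.88,30.87): [(0, 0) (35.2683, 0) (33.4174, 25.1374) (2.0424, 49) (0, 49)]  |A|=1286.3705
4. ⊥bis P6·P2 via (18.23,32.43): [(0, 31.3656) (0, 0) (35.2683, 0) (33.4174, 25.1374) (23.4297, 32.7336)]  |A|=1063.1747
5. ⊥bis P6·P3 via (20.83,17.795): [(0, 31.3656) (0, 7.1227) (33.4807, 24.2767) (33.4174, 25.1374) (23.4297, 32.7336)]  |A|=515.8398
6. ⊥bis P6·P4 via (29.165,24.985): [(0, 31.3656) (0, 7.1227) (29.9775, 22.4818) (27.7054, 29.4817) (23.4297, 32.7336)]  |A|=499.2192
7. ⊥bis P6·P5 via (31.625,29.33): [(0, 31.3656) (0, 7.1227) (29.9775, 22.4818) (27.7054, 29.4817) (23.4297, 32.7336)]  |A|=499.2192
8. ⊥bis P6·P7 via (12.28,18.985): [(7.1168, 31.7811) (14.1427, 14.3687) (29.9775, 22.4818) (27.7054, 29.4817) (23.4297, 32.7336)]  |A|=264.3693
9. ⊥bis P6·P8 via (19.965,13.91): [(7.1168, 31.7811) (14.1427, 14.3687) (29.9775, 22.4818) (27.7054, 29.4817) (23.4297, 32.7336)]  |A|=264.3693
10. canonical 5-gon: [(7.1168, 31.7811) (14.1427, 14.3687) (29.9775, 22.4818) (27.7054, 29.4817) (23.4297, 32.7336)]
11. shoelace: 264.3693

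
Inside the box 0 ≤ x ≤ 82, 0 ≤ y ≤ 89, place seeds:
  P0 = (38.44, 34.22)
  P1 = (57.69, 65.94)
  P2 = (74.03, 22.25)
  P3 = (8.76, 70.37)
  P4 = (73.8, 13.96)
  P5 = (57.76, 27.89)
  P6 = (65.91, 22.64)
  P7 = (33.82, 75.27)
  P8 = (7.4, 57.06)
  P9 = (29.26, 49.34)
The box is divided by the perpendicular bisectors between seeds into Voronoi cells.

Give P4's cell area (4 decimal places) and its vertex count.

1. box [0,82]×[0,89]: [(0, 0) (82, 0) (82, 89) (0, 89)]
2. ⊥bis P4·P0 via (56.12,24.09): [(42.3173, 0) (82, 0) (82, 69.2586)]  |A|=1374.185
3. ⊥bis P4·P1 via (65.745,39.95): [(65.0911, 39.7473) (42.3173, 0) (82, 0) (82, 44.9879)]  |A|=1168.9887
4. ⊥bis P4·P2 via (73.915,18.105): [(53.0229, 18.6846) (42.3173, 0) (82, 0) (82, 17.8807)]  |A|=629.7934
5. ⊥bis P4·P3 via (41.28,42.165): [(53.0229, 18.6846) (42.3173, 0) (82, 0) (82, 17.8807)]  |A|=629.7934
6. ⊥bis P4·P5 via (65.78,20.925): [(63.58, 18.3917) (47.6076, 0) (82, 0) (82, 17.8807)]  |A|=480.9493
7. ⊥bis P4·P6 via (69.855,18.3): [(69.7671, 18.2201) (49.7227, 0) (82, 0) (82, 17.8807)]  |A|=403.4142
8. ⊥bis P4·P7 via (53.81,44.615): [(69.7671, 18.2201) (49.7227, 0) (82, 0) (82, 17.8807)]  |A|=403.4142
9. ⊥bis P4·P8 via (40.6,35.51): [(69.7671, 18.2201) (49.7227, 0) (82, 0) (82, 17.8807)]  |A|=403.4142
10. ⊥bis P4·P9 via (51.53,31.65): [(69.7671, 18.2201) (49.7227, 0) (82, 0) (82, 17.8807)]  |A|=403.4142
11. canonical 4-gon: [(69.7671, 18.2201) (49.7227, 0) (82, 0) (82, 17.8807)]
12. shoelace: 403.4142

Area of P4's cell: 403.4142 (4 vertices)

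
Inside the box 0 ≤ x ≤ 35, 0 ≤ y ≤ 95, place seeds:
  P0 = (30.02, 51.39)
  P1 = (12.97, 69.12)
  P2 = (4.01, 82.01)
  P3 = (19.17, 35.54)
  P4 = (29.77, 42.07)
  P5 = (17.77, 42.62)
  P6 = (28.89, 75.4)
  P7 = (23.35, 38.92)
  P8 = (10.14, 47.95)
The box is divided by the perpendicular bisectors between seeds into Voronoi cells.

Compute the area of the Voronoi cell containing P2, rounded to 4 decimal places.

Area of P2's cell: 357.0748

1. box [0,35]×[0,95]: [(0, 0) (35, 0) (35, 95) (0, 95)]
2. ⊥bis P2·P0 via (17.015,66.7): [(0, 52.2467) (35, 81.9773) (35, 95) (0, 95)]  |A|=976.0807
3. ⊥bis P2·P1 via (8.49,75.565): [(0, 69.6635) (35, 93.9924) (35, 95) (0, 95)]  |A|=461.0213
4. ⊥bis P2·P3 via (11.59,58.775): [(0, 69.6635) (35, 93.9924) (35, 95) (0, 95)]  |A|=461.0213
5. ⊥bis P2·P4 via (16.89,62.04): [(0, 69.6635) (35, 93.9924) (35, 95) (0, 95)]  |A|=461.0213
6. ⊥bis P2·P5 via (10.89,62.315): [(0, 69.6635) (35, 93.9924) (35, 95) (0, 95)]  |A|=461.0213
7. ⊥bis P2·P6 via (16.45,78.705): [(0, 69.6635) (17.2298, 81.6401) (20.7792, 95) (0, 95)]  |A|=357.0748
8. ⊥bis P2·P7 via (13.68,60.465): [(0, 69.6635) (17.2298, 81.6401) (20.7792, 95) (0, 95)]  |A|=357.0748
9. ⊥bis P2·P8 via (7.075,64.98): [(0, 69.6635) (17.2298, 81.6401) (20.7792, 95) (0, 95)]  |A|=357.0748
10. canonical 4-gon: [(0, 69.6635) (17.2298, 81.6401) (20.7792, 95) (0, 95)]
11. shoelace: 357.0748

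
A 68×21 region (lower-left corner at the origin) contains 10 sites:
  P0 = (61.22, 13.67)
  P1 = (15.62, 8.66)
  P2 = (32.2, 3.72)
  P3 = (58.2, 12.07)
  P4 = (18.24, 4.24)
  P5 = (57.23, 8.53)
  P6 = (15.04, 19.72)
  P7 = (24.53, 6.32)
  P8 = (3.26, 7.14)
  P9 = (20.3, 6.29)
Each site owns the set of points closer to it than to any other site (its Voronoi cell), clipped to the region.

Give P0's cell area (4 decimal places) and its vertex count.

1. box [0,68]×[0,21]: [(0, 0) (68, 0) (68, 21) (0, 21)]
2. ⊥bis P0·P1 via (38.42,11.165): [(39.6467, 0) (68, 0) (68, 21) (37.3394, 21)]  |A|=619.6457
3. ⊥bis P0·P2 via (46.71,8.695): [(49.6912, 0) (68, 0) (68, 21) (42.491, 21)]  |A|=460.0864
4. ⊥bis P0·P3 via (59.71,12.87): [(66.5285, 0) (68, 0) (68, 21) (55.4027, 21)]  |A|=147.7218
5. ⊥bis P0·P4 via (39.73,8.955): [(66.5285, 0) (68, 0) (68, 21) (55.4027, 21)]  |A|=147.7218
6. ⊥bis P0·P5 via (59.225,11.1): [(61.6416, 9.2241) (68, 4.2883) (68, 21) (55.4027, 21)]  |A|=127.3021
7. ⊥bis P0·P6 via (38.13,16.695): [(61.6416, 9.2241) (68, 4.2883) (68, 21) (55.4027, 21)]  |A|=127.3021
8. ⊥bis P0·P7 via (42.875,9.995): [(61.6416, 9.2241) (68, 4.2883) (68, 21) (55.4027, 21)]  |A|=127.3021
9. ⊥bis P0·P8 via (32.24,10.405): [(61.6416, 9.2241) (68, 4.2883) (68, 21) (55.4027, 21)]  |A|=127.3021
10. ⊥bis P0·P9 via (40.76,9.98): [(61.6416, 9.2241) (68, 4.2883) (68, 21) (55.4027, 21)]  |A|=127.3021
11. canonical 4-gon: [(61.6416, 9.2241) (68, 4.2883) (68, 21) (55.4027, 21)]
12. shoelace: 127.3021

Area of P0's cell: 127.3021 (4 vertices)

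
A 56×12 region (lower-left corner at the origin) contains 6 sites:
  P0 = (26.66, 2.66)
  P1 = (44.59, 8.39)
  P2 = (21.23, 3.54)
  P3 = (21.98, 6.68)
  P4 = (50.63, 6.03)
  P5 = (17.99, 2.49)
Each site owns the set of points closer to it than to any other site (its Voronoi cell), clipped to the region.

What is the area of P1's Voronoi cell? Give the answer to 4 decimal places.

Area of P1's cell: 139.9682

1. box [0,56]×[0,12]: [(0, 0) (56, 0) (56, 12) (0, 12)]
2. ⊥bis P1·P0 via (35.625,5.525): [(37.3907, 0) (56, 0) (56, 12) (33.5557, 12)]  |A|=246.3216
3. ⊥bis P1·P2 via (32.91,5.965): [(37.3907, 0) (56, 0) (56, 12) (33.5557, 12)]  |A|=246.3216
4. ⊥bis P1·P3 via (33.285,7.535): [(37.3907, 0) (56, 0) (56, 12) (33.5557, 12)]  |A|=246.3216
5. ⊥bis P1·P4 via (47.61,7.21): [(37.3907, 0) (44.7928, 0) (49.4816, 12) (33.5557, 12)]  |A|=139.9682
6. ⊥bis P1·P5 via (31.29,5.44): [(37.3907, 0) (44.7928, 0) (49.4816, 12) (33.5557, 12)]  |A|=139.9682
7. canonical 4-gon: [(37.3907, 0) (44.7928, 0) (49.4816, 12) (33.5557, 12)]
8. shoelace: 139.9682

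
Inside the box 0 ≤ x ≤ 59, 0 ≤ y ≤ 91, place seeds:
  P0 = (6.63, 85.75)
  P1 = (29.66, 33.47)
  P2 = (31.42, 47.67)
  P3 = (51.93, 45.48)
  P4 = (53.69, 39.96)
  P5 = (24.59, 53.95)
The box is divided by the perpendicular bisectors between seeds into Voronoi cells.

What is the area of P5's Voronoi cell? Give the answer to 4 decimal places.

Area of P5's cell: 1177.4806

1. box [0,59]×[0,91]: [(0, 0) (59, 0) (59, 91) (0, 91)]
2. ⊥bis P5·P0 via (15.61,69.85): [(0, 61.0338) (0, 0) (59, 0) (59, 91) (53.0582, 91)]  |A|=4574.023
3. ⊥bis P5·P1 via (27.125,43.71): [(0, 61.0338) (0, 36.995) (59, 51.6009) (59, 91) (53.0582, 91)]  |A|=1960.4439
4. ⊥bis P5·P2 via (28.005,50.81): [(0, 61.0338) (0, 36.995) (19.8122, 41.8996) (59, 84.5195) (59, 91) (53.0582, 91)]  |A|=1315.4397
5. ⊥bis P5·P3 via (38.26,49.715): [(50.6243, 89.6254) (0, 61.0338) (0, 36.995) (19.8122, 41.8996) (43.9827, 68.187)]  |A|=1177.4806
6. ⊥bis P5·P4 via (39.14,46.955): [(50.6243, 89.6254) (0, 61.0338) (0, 36.995) (19.8122, 41.8996) (43.9827, 68.187)]  |A|=1177.4806
7. canonical 5-gon: [(50.6243, 89.6254) (0, 61.0338) (0, 36.995) (19.8122, 41.8996) (43.9827, 68.187)]
8. shoelace: 1177.4806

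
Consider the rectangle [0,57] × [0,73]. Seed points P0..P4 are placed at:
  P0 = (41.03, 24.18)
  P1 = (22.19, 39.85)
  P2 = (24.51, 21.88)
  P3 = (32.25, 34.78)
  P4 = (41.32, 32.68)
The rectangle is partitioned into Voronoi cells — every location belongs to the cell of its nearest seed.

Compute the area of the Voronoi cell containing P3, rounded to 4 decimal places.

Area of P3's cell: 302.5972

1. box [0,57]×[0,73]: [(0, 0) (57, 0) (57, 73) (0, 73)]
2. ⊥bis P3·P0 via (36.64,29.48): [(0, 0) (1.0491, 0) (57, 46.3442) (57, 73) (0, 73)]  |A|=2864.4997
3. ⊥bis P3·P1 via (27.22,37.315): [(13.6917, 10.4719) (57, 46.3442) (57, 73) (45.2044, 73)]  |A|=945.9866
4. ⊥bis P3·P2 via (28.38,28.33): [(24.0125, 30.9505) (32.365, 25.939) (57, 46.3442) (57, 73) (45.2044, 73)]  |A|=834.601
5. ⊥bis P3·P4 via (36.785,33.73): [(24.0125, 30.9505) (32.365, 25.939) (35.6019, 28.6201) (45.8773, 73) (45.2044, 73)]  |A|=302.5972
6. canonical 5-gon: [(24.0125, 30.9505) (32.365, 25.939) (35.6019, 28.6201) (45.8773, 73) (45.2044, 73)]
7. shoelace: 302.5972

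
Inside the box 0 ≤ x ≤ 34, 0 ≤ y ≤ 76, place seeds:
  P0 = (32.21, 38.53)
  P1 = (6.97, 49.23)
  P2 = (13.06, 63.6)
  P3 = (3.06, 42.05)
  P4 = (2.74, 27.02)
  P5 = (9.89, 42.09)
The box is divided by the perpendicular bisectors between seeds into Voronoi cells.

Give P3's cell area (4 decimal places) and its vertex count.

1. box [0,34]×[0,76]: [(0, 0) (34, 0) (34, 76) (0, 76)]
2. ⊥bis P3·P0 via (17.635,40.29): [(0, 0) (12.7698, 0) (21.9472, 76) (0, 76)]  |A|=1319.2438
3. ⊥bis P3·P1 via (5.015,45.64): [(0, 48.371) (0, 0) (12.7698, 0) (17.4625, 38.8615)]  |A|=670.4659
4. ⊥bis P3·P2 via (8.06,52.825): [(0, 48.371) (0, 0) (12.7698, 0) (17.4625, 38.8615)]  |A|=670.4659
5. ⊥bis P3·P4 via (2.9,34.535): [(0, 48.371) (0, 34.5967) (16.9041, 34.2368) (17.4625, 38.8615)]  |A|=159.4547
6. ⊥bis P3·P5 via (6.475,42.07): [(6.4587, 44.8538) (0, 48.371) (0, 34.5967) (6.5196, 34.4579)]  |A|=78.366
7. canonical 4-gon: [(6.4587, 44.8538) (0, 48.371) (0, 34.5967) (6.5196, 34.4579)]
8. shoelace: 78.366

Area of P3's cell: 78.3660 (4 vertices)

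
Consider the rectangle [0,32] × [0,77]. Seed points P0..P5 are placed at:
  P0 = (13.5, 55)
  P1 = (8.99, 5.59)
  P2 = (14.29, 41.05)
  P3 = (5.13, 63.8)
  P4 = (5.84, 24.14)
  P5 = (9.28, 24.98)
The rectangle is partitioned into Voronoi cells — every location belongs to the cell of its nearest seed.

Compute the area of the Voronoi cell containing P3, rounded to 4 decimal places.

Area of P3's cell: 368.0455

1. box [0,32]×[0,77]: [(0, 0) (32, 0) (32, 77) (0, 77)]
2. ⊥bis P3·P0 via (9.315,59.4): [(0, 50.5402) (27.8192, 77) (0, 77)]  |A|=368.0455
3. ⊥bis P3·P1 via (7.06,34.695): [(0, 50.5402) (27.8192, 77) (0, 77)]  |A|=368.0455
4. ⊥bis P3·P2 via (9.71,52.425): [(0, 50.5402) (27.8192, 77) (0, 77)]  |A|=368.0455
5. ⊥bis P3·P4 via (5.485,43.97): [(0, 50.5402) (27.8192, 77) (0, 77)]  |A|=368.0455
6. ⊥bis P3·P5 via (7.205,44.39): [(0, 50.5402) (27.8192, 77) (0, 77)]  |A|=368.0455
7. canonical 3-gon: [(0, 50.5402) (27.8192, 77) (0, 77)]
8. shoelace: 368.0455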